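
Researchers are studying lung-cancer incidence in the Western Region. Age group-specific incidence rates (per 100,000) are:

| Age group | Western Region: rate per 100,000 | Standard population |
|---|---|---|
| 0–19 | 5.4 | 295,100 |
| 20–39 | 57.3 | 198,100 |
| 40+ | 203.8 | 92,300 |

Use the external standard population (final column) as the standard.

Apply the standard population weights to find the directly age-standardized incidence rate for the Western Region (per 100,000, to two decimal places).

54.24

Standard total = 585,500; weights = 0.5040, 0.3383, 0.1576.
Standardized rate: 0.5040×5.4 + 0.3383×57.3 + 0.1576×203.8 = 54.2364 per 100,000.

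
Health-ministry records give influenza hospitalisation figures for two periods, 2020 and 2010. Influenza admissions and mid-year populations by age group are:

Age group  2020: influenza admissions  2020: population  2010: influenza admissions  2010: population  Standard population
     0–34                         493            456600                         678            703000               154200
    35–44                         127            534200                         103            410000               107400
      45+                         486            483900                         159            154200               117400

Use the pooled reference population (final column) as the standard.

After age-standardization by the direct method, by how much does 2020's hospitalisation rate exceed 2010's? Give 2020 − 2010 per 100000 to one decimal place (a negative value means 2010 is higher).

3.5

Age-specific rates per 100000 for 2020: 107.97, 23.77, 100.43.
For 2010: 96.44, 25.12, 103.11.
Standard total = 379000; weights = 0.4069, 0.2834, 0.3098.
2020: 0.4069×107.97 + 0.2834×23.77 + 0.3098×100.43 = 81.7771 per 100000.
2010: 0.4069×96.44 + 0.2834×25.12 + 0.3098×103.11 = 78.2986 per 100000.
Difference = 81.7771 − 78.2986 = 3.4785.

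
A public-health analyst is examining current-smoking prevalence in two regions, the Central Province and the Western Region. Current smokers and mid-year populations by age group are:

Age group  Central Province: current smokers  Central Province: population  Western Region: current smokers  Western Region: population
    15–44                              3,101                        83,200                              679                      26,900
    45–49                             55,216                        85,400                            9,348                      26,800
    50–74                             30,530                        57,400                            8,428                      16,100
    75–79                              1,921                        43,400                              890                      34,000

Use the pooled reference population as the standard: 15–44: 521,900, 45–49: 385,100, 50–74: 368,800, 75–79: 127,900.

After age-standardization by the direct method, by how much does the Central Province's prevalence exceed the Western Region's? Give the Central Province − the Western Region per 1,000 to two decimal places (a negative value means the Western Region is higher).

Age-specific rates per 1,000 for the Central Province: 37.272, 646.557, 531.882, 44.263.
For the Western Region: 25.242, 348.806, 523.478, 26.176.
Standard total = 1,403,700; weights = 0.3718, 0.2743, 0.2627, 0.0911.
The Central Province: 0.3718×37.272 + 0.2743×646.557 + 0.2627×531.882 + 0.0911×44.263 = 335.0149 per 1,000.
The Western Region: 0.3718×25.242 + 0.2743×348.806 + 0.2627×523.478 + 0.0911×26.176 = 244.9993 per 1,000.
Difference = 335.0149 − 244.9993 = 90.0156.

90.02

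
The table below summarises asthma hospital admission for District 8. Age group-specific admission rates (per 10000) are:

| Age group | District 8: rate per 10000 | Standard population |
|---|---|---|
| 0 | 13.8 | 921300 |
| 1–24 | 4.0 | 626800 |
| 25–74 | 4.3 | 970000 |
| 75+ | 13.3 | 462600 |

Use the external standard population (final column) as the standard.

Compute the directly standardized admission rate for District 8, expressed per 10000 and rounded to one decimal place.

8.6

Standard total = 2980700; weights = 0.3091, 0.2103, 0.3254, 0.1552.
Standardized rate: 0.3091×13.8 + 0.2103×4.0 + 0.3254×4.3 + 0.1552×13.3 = 8.5700 per 10000.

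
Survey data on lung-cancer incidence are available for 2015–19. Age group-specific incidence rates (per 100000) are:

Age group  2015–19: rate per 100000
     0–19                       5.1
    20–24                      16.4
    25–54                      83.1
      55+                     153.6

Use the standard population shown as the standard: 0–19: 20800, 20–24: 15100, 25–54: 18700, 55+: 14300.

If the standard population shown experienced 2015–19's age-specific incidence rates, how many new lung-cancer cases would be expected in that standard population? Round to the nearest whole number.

41

Expected new lung-cancer cases = Σ (standard pop × age-specific rate ÷ 100000)
= 20800×5.1/100000 + 15100×16.4/100000 + 18700×83.1/100000 + 14300×153.6/100000
= 1.06 + 2.48 + 15.54 + 21.96 = 41.04.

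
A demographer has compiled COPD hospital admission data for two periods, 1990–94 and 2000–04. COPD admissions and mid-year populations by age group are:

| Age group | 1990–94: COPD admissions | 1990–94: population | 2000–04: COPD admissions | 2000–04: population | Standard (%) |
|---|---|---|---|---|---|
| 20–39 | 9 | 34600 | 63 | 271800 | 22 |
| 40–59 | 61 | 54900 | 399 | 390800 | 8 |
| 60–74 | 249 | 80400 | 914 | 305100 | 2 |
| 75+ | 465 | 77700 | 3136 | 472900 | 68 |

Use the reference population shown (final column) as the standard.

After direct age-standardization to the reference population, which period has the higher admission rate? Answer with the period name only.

2000–04

Age-specific rates per 10000 for 1990–94: 2.60, 11.11, 30.97, 59.85.
For 2000–04: 2.32, 10.21, 29.96, 66.31.
Standard weights: 0.22, 0.08, 0.02, 0.68.
1990–94: 0.2200×2.60 + 0.0800×11.11 + 0.0200×30.97 + 0.6800×59.85 = 42.7755 per 10000.
2000–04: 0.2200×2.32 + 0.0800×10.21 + 0.0200×29.96 + 0.6800×66.31 = 47.0195 per 10000.
The crude rates (31.66 vs 31.32) would put 1990–94 higher, but that reflects its age composition; once standardized to a common age structure, 2000–04 has the higher underlying rate.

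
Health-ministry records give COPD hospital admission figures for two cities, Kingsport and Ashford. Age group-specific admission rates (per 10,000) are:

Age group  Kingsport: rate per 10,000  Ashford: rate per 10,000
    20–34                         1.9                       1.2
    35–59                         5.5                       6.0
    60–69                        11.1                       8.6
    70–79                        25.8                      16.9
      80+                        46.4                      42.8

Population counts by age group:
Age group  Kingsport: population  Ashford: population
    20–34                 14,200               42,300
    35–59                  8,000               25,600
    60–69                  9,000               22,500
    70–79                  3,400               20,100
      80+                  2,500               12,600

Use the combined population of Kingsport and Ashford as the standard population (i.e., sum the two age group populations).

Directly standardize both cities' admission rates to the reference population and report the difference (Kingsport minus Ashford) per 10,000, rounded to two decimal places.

2.28

Combined standard total = 160,200; weights = 0.3527, 0.2097, 0.1966, 0.1467, 0.0943.
Kingsport: 0.3527×1.9 + 0.2097×5.5 + 0.1966×11.1 + 0.1467×25.8 + 0.0943×46.4 = 12.1644 per 10,000.
Ashford: 0.3527×1.2 + 0.2097×6.0 + 0.1966×8.6 + 0.1467×16.9 + 0.0943×42.8 = 9.8860 per 10,000.
Difference = 12.1644 − 9.8860 = 2.2785.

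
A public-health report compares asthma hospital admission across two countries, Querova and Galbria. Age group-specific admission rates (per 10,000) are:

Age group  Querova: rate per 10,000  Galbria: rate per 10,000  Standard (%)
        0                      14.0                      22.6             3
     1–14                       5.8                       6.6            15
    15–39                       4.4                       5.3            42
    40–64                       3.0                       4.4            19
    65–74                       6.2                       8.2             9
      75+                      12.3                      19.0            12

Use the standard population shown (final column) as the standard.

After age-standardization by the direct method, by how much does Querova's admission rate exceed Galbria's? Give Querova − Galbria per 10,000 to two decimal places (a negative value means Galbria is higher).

-2.01

Standard weights: 0.03, 0.15, 0.42, 0.19, 0.09, 0.12.
Querova: 0.0300×14.0 + 0.1500×5.8 + 0.4200×4.4 + 0.1900×3.0 + 0.0900×6.2 + 0.1200×12.3 = 5.7420 per 10,000.
Galbria: 0.0300×22.6 + 0.1500×6.6 + 0.4200×5.3 + 0.1900×4.4 + 0.0900×8.2 + 0.1200×19.0 = 7.7480 per 10,000.
Difference = 5.7420 − 7.7480 = -2.0060.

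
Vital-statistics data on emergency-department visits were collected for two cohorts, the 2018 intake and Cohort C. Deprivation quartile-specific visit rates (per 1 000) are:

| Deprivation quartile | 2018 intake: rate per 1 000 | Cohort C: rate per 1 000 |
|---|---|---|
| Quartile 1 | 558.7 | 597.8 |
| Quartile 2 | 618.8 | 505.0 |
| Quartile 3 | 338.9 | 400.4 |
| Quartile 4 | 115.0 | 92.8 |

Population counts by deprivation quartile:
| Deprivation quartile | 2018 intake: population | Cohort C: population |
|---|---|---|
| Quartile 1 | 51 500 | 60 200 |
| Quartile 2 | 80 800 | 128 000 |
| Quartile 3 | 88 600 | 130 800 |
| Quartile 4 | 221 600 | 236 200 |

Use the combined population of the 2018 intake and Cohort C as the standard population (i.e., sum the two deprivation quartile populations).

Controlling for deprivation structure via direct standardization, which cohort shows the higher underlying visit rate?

2018 intake

Combined standard total = 997 700; weights = 0.1120, 0.2093, 0.2199, 0.4589.
The 2018 intake: 0.1120×558.7 + 0.2093×618.8 + 0.2199×338.9 + 0.4589×115.0 = 319.3484 per 1 000.
Cohort C: 0.1120×597.8 + 0.2093×505.0 + 0.2199×400.4 + 0.4589×92.8 = 303.2473 per 1 000.
The crude rates (303.46 vs 315.06) would put Cohort C higher, but that reflects its deprivation composition; once standardized to a common deprivation structure, the 2018 intake has the higher underlying rate.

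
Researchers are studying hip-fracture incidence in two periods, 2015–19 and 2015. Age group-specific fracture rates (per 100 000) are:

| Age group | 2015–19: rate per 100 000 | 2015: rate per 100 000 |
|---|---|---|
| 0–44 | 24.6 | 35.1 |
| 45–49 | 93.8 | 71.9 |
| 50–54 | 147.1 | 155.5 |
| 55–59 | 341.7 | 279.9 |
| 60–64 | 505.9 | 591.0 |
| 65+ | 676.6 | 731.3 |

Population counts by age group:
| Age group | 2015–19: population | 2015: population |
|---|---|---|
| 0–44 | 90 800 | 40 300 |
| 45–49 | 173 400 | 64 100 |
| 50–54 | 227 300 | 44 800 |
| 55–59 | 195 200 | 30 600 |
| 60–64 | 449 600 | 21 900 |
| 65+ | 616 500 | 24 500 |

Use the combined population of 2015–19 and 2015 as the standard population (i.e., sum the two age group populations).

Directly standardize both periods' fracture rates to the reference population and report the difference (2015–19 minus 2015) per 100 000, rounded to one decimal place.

-30.2

Combined standard total = 1 979 000; weights = 0.0662, 0.1200, 0.1375, 0.1141, 0.2383, 0.3239.
2015–19: 0.0662×24.6 + 0.1200×93.8 + 0.1375×147.1 + 0.1141×341.7 + 0.2383×505.9 + 0.3239×676.6 = 411.7821 per 100 000.
2015: 0.0662×35.1 + 0.1200×71.9 + 0.1375×155.5 + 0.1141×279.9 + 0.2383×591.0 + 0.3239×731.3 = 441.9457 per 100 000.
Difference = 411.7821 − 441.9457 = -30.1636.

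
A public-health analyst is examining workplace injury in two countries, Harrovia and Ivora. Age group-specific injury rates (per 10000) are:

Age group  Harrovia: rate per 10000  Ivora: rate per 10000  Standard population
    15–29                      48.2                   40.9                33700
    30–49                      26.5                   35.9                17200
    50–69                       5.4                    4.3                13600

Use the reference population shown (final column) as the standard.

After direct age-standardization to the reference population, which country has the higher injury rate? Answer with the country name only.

Harrovia

Standard total = 64500; weights = 0.5225, 0.2667, 0.2109.
Harrovia: 0.5225×48.2 + 0.2667×26.5 + 0.2109×5.4 = 33.3888 per 10000.
Ivora: 0.5225×40.9 + 0.2667×35.9 + 0.2109×4.3 = 31.8495 per 10000.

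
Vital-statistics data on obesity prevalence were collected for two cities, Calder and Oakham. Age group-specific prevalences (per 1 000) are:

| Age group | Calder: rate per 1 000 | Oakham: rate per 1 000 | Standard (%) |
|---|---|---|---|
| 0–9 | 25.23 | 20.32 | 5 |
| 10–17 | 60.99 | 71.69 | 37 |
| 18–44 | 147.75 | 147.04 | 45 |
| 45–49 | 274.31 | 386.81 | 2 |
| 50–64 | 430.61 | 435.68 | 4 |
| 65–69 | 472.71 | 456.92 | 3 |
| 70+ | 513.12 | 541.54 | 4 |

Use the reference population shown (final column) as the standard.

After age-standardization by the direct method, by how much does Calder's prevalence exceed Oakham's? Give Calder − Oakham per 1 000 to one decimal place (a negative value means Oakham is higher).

Standard weights: 0.05, 0.37, 0.45, 0.02, 0.04, 0.03, 0.04.
Calder: 0.0500×25.23 + 0.3700×60.99 + 0.4500×147.75 + 0.0200×274.31 + 0.0400×430.61 + 0.0300×472.71 + 0.0400×513.12 = 147.7320 per 1 000.
Oakham: 0.0500×20.32 + 0.3700×71.69 + 0.4500×147.04 + 0.0200×386.81 + 0.0400×435.68 + 0.0300×456.92 + 0.0400×541.54 = 154.2419 per 1 000.
Difference = 147.7320 − 154.2419 = -6.5099.

-6.5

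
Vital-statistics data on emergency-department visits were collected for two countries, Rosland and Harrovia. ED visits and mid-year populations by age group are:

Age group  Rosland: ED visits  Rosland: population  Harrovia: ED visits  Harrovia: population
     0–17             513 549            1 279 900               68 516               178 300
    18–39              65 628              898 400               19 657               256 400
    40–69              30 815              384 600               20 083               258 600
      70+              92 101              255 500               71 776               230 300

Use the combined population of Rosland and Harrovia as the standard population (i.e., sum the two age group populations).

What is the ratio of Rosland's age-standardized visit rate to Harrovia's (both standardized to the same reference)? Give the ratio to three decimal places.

Age-specific rates per 1 000 for Rosland: 401.242, 73.050, 80.122, 360.474.
For Harrovia: 384.274, 76.665, 77.660, 311.663.
Combined standard total = 3 742 000; weights = 0.3897, 0.3086, 0.1719, 0.1298.
Rosland: 0.3897×401.242 + 0.3086×73.050 + 0.1719×80.122 + 0.1298×360.474 = 239.4711 per 1 000.
Harrovia: 0.3897×384.274 + 0.3086×76.665 + 0.1719×77.660 + 0.1298×311.663 = 227.2149 per 1 000.
Ratio = 239.4711 ÷ 227.2149 = 1.05394.

1.054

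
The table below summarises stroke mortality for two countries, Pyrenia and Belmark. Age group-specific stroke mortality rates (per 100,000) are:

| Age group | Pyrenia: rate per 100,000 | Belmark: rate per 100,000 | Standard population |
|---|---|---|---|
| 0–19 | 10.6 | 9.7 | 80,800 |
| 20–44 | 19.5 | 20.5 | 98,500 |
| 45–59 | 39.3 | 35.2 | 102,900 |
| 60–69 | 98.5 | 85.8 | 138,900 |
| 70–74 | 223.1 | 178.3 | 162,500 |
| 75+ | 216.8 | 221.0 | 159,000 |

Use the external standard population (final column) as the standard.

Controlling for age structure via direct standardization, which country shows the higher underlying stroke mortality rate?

Standard total = 742,600; weights = 0.1088, 0.1326, 0.1386, 0.1870, 0.2188, 0.2141.
Pyrenia: 0.1088×10.6 + 0.1326×19.5 + 0.1386×39.3 + 0.1870×98.5 + 0.2188×223.1 + 0.2141×216.8 = 122.8492 per 100,000.
Belmark: 0.1088×9.7 + 0.1326×20.5 + 0.1386×35.2 + 0.1870×85.8 + 0.2188×178.3 + 0.2141×221.0 = 111.0362 per 100,000.

Pyrenia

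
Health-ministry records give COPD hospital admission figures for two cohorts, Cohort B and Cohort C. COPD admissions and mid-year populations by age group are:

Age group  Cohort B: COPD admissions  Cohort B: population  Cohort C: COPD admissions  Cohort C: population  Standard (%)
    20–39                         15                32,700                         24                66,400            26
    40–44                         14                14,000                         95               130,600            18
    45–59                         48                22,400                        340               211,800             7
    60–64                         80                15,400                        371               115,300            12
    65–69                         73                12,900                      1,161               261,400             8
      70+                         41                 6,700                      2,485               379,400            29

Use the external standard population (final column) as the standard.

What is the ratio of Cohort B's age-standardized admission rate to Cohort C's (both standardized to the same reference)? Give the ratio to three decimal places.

1.108

Age-specific rates per 10,000 for Cohort B: 4.59, 10.00, 21.43, 51.95, 56.59, 61.19.
For Cohort C: 3.61, 7.27, 16.05, 32.18, 44.41, 65.50.
Standard weights: 0.26, 0.18, 0.07, 0.12, 0.08, 0.29.
Cohort B: 0.2600×4.59 + 0.1800×10.00 + 0.0700×21.43 + 0.1200×51.95 + 0.0800×56.59 + 0.2900×61.19 = 32.9998 per 10,000.
Cohort C: 0.2600×3.61 + 0.1800×7.27 + 0.0700×16.05 + 0.1200×32.18 + 0.0800×44.41 + 0.2900×65.50 = 29.7817 per 10,000.
Ratio = 32.9998 ÷ 29.7817 = 1.10806.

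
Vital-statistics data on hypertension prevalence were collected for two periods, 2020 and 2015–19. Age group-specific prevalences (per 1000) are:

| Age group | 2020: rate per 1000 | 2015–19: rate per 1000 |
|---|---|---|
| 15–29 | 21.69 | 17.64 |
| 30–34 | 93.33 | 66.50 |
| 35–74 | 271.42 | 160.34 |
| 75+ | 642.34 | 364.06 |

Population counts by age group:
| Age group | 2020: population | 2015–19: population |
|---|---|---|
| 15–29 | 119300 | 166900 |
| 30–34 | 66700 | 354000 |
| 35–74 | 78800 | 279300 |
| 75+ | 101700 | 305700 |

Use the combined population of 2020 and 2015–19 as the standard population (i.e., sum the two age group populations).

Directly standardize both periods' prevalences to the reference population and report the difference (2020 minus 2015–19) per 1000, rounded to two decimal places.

112.47

Combined standard total = 1472400; weights = 0.1944, 0.2857, 0.2432, 0.2767.
2020: 0.1944×21.69 + 0.2857×93.33 + 0.2432×271.42 + 0.2767×642.34 = 274.6240 per 1000.
2015–19: 0.1944×17.64 + 0.2857×66.50 + 0.2432×160.34 + 0.2767×364.06 = 162.1576 per 1000.
Difference = 274.6240 − 162.1576 = 112.4664.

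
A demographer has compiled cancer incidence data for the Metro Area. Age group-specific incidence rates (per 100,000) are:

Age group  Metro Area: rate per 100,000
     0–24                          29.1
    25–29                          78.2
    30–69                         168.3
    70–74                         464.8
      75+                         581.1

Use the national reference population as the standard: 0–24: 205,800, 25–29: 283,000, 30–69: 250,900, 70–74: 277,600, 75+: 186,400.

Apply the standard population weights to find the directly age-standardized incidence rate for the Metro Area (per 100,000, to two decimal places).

Standard total = 1,203,700; weights = 0.1710, 0.2351, 0.2084, 0.2306, 0.1549.
Standardized rate: 0.1710×29.1 + 0.2351×78.2 + 0.2084×168.3 + 0.2306×464.8 + 0.1549×581.1 = 255.6213 per 100,000.

255.62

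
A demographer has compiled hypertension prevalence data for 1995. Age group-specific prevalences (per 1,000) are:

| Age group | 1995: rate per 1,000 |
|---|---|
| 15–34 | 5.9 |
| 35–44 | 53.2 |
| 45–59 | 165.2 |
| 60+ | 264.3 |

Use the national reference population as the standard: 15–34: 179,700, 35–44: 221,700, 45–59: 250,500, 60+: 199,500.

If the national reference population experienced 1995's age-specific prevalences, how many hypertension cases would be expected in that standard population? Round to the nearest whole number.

Expected hypertension cases = Σ (standard pop × age-specific rate ÷ 1,000)
= 179,700×5.9/1,000 + 221,700×53.2/1,000 + 250,500×165.2/1,000 + 199,500×264.3/1,000
= 1060.23 + 11794.44 + 41382.60 + 52727.85 = 106965.12.

106965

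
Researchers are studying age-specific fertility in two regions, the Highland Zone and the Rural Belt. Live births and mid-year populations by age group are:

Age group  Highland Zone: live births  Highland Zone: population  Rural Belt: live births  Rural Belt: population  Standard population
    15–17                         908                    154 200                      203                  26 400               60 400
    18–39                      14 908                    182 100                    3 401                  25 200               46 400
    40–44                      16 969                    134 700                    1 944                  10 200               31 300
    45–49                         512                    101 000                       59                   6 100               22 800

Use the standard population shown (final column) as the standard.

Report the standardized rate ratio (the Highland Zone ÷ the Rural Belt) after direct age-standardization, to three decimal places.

0.636

Age-specific rates per 1 000 for the Highland Zone: 5.888, 81.867, 125.976, 5.069.
For the Rural Belt: 7.689, 134.960, 190.588, 9.672.
Standard total = 160 900; weights = 0.3754, 0.2884, 0.1945, 0.1417.
The Highland Zone: 0.3754×5.888 + 0.2884×81.867 + 0.1945×125.976 + 0.1417×5.069 = 51.0437 per 1 000.
The Rural Belt: 0.3754×7.689 + 0.2884×134.960 + 0.1945×190.588 + 0.1417×9.672 = 80.2519 per 1 000.
Ratio = 51.0437 ÷ 80.2519 = 0.63604.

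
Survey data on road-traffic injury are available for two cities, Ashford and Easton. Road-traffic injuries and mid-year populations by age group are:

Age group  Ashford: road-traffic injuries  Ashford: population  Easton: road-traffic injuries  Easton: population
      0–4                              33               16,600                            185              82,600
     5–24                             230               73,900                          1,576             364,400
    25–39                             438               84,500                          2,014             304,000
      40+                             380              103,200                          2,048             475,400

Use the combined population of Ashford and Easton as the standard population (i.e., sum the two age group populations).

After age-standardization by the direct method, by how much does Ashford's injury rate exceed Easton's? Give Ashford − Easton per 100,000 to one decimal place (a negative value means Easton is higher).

Age-specific rates per 100,000 for Ashford: 198.80, 311.23, 518.34, 368.22.
For Easton: 223.97, 432.49, 662.50, 430.80.
Combined standard total = 1,504,600; weights = 0.0659, 0.2913, 0.2582, 0.3846.
Ashford: 0.0659×198.80 + 0.2913×311.23 + 0.2582×518.34 + 0.3846×368.22 = 379.2104 per 100,000.
Easton: 0.0659×223.97 + 0.2913×432.49 + 0.2582×662.50 + 0.3846×430.80 = 477.4813 per 100,000.
Difference = 379.2104 − 477.4813 = -98.2709.

-98.3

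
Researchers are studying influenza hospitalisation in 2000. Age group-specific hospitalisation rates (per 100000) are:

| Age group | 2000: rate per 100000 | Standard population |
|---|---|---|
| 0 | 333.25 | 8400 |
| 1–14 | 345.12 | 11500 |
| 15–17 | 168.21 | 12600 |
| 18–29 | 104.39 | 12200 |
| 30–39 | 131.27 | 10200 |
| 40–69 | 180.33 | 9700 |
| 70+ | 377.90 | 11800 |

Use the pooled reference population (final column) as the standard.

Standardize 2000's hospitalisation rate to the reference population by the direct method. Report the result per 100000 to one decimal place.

231.8

Standard total = 76400; weights = 0.1099, 0.1505, 0.1649, 0.1597, 0.1335, 0.1270, 0.1545.
Standardized rate: 0.1099×333.25 + 0.1505×345.12 + 0.1649×168.21 + 0.1597×104.39 + 0.1335×131.27 + 0.1270×180.33 + 0.1545×377.90 = 231.7874 per 100000.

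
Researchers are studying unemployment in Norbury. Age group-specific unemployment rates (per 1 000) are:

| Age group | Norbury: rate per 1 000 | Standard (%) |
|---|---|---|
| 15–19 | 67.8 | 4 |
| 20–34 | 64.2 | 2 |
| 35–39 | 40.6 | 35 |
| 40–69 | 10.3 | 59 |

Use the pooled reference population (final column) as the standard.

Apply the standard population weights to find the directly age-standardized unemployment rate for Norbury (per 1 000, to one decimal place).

Standard weights: 0.04, 0.02, 0.35, 0.59.
Standardized rate: 0.0400×67.8 + 0.0200×64.2 + 0.3500×40.6 + 0.5900×10.3 = 24.2830 per 1 000.

24.3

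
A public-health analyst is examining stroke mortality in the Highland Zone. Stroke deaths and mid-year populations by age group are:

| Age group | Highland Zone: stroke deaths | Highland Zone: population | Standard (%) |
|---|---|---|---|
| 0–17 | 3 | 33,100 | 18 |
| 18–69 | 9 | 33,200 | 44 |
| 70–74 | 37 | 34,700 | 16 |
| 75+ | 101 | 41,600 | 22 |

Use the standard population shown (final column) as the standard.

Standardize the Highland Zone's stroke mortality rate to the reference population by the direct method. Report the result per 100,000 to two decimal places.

Age-specific rates per 100,000 for the Highland Zone: 9.06, 27.11, 106.63, 242.79.
Standard weights: 0.18, 0.44, 0.16, 0.22.
Standardized rate: 0.1800×9.06 + 0.4400×27.11 + 0.1600×106.63 + 0.2200×242.79 = 84.0331 per 100,000.

84.03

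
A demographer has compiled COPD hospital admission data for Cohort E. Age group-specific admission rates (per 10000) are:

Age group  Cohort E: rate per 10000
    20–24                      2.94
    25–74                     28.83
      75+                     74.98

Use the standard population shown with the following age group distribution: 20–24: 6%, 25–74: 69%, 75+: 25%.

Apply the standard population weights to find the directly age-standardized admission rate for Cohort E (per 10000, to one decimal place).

38.8

Standard weights: 0.06, 0.69, 0.25.
Standardized rate: 0.0600×2.94 + 0.6900×28.83 + 0.2500×74.98 = 38.8141 per 10000.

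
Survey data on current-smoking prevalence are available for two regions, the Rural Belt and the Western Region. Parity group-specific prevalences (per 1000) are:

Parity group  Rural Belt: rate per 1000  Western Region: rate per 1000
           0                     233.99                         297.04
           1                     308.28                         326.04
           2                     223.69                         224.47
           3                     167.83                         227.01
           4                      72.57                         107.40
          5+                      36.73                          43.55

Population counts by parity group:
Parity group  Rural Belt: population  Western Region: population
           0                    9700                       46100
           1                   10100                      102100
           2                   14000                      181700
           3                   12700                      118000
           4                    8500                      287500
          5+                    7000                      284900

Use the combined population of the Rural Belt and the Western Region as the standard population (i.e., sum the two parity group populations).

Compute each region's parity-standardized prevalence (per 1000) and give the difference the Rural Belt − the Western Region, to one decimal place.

-23.7

Combined standard total = 1082300; weights = 0.0516, 0.1037, 0.1808, 0.1208, 0.2735, 0.2697.
The Rural Belt: 0.0516×233.99 + 0.1037×308.28 + 0.1808×223.69 + 0.1208×167.83 + 0.2735×72.57 + 0.2697×36.73 = 134.4908 per 1000.
The Western Region: 0.0516×297.04 + 0.1037×326.04 + 0.1808×224.47 + 0.1208×227.01 + 0.2735×107.40 + 0.2697×43.55 = 158.2354 per 1000.
Difference = 134.4908 − 158.2354 = -23.7446.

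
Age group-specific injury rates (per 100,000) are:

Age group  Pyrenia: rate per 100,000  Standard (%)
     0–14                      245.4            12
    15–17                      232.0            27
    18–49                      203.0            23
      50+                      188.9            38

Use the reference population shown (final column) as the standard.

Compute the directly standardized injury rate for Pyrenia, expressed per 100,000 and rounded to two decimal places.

210.56

Standard weights: 0.12, 0.27, 0.23, 0.38.
Standardized rate: 0.1200×245.4 + 0.2700×232.0 + 0.2300×203.0 + 0.3800×188.9 = 210.5600 per 100,000.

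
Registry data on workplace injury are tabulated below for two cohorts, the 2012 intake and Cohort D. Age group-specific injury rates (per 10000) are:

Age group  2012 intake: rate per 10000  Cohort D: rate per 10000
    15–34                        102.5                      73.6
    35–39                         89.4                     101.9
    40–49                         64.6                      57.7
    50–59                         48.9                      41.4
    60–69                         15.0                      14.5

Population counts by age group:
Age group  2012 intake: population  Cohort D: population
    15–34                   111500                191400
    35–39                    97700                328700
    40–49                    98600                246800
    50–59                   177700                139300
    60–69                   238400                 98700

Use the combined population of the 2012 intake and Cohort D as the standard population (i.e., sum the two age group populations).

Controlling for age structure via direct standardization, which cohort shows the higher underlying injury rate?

2012 intake

Combined standard total = 1728800; weights = 0.1752, 0.2466, 0.1998, 0.1834, 0.1950.
The 2012 intake: 0.1752×102.5 + 0.2466×89.4 + 0.1998×64.6 + 0.1834×48.9 + 0.1950×15.0 = 64.8068 per 10000.
Cohort D: 0.1752×73.6 + 0.2466×101.9 + 0.1998×57.7 + 0.1834×41.4 + 0.1950×14.5 = 59.9751 per 10000.
The crude rates (53.60 vs 68.68) would put Cohort D higher, but that reflects its age composition; once standardized to a common age structure, the 2012 intake has the higher underlying rate.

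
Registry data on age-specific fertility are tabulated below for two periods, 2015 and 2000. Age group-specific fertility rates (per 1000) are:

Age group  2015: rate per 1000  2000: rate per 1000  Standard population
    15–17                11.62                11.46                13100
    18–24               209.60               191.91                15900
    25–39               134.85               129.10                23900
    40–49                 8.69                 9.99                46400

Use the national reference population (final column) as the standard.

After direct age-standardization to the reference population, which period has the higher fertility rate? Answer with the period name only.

2015

Standard total = 99300; weights = 0.1319, 0.1601, 0.2407, 0.4673.
2015: 0.1319×11.62 + 0.1601×209.60 + 0.2407×134.85 + 0.4673×8.69 = 71.6112 per 1000.
2000: 0.1319×11.46 + 0.1601×191.91 + 0.2407×129.10 + 0.4673×9.99 = 67.9811 per 1000.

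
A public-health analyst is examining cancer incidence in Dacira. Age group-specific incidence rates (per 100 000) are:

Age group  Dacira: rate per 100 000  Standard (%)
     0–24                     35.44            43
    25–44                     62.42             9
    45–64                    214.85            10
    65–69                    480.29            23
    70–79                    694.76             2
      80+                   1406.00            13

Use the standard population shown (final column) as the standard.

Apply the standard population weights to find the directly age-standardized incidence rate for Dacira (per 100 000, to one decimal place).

349.5

Standard weights: 0.43, 0.09, 0.10, 0.23, 0.02, 0.13.
Standardized rate: 0.4300×35.44 + 0.0900×62.42 + 0.1000×214.85 + 0.2300×480.29 + 0.0200×694.76 + 0.1300×1406.00 = 349.4839 per 100 000.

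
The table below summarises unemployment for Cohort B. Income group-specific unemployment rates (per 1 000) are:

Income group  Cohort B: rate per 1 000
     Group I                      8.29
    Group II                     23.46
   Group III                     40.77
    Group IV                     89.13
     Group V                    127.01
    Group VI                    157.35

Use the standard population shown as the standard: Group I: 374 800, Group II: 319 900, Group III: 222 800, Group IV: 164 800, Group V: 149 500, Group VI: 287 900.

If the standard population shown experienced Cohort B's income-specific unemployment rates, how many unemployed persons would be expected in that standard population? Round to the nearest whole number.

Expected unemployed persons = Σ (standard pop × income-specific rate ÷ 1 000)
= 374 800×8.29/1 000 + 319 900×23.46/1 000 + 222 800×40.77/1 000 + 164 800×89.13/1 000 + 149 500×127.01/1 000 + 287 900×157.35/1 000
= 3107.09 + 7504.85 + 9083.56 + 14688.62 + 18987.99 + 45301.07 = 98673.19.

98673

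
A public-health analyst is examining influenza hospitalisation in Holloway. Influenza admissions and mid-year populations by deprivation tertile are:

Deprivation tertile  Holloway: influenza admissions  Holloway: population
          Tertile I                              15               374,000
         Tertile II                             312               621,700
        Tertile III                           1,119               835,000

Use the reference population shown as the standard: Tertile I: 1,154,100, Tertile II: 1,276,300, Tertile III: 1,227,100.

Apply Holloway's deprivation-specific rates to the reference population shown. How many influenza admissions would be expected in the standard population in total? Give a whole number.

Deprivation-specific rates per 100,000 for Holloway: 4.01, 50.18, 134.01.
Expected influenza admissions = Σ (standard pop × deprivation-specific rate ÷ 100,000)
= 1,154,100×4.01/100,000 + 1,276,300×50.18/100,000 + 1,227,100×134.01/100,000
= 46.29 + 640.51 + 1644.46 = 2331.26.

2331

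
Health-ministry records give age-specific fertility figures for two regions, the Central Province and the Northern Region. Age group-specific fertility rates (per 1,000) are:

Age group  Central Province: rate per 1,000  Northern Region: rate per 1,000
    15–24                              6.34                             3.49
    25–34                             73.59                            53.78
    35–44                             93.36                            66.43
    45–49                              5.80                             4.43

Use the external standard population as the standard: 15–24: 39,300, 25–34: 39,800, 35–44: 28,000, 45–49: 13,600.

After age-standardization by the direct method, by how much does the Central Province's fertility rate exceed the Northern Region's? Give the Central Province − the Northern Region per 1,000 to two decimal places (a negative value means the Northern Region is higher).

13.86

Standard total = 120,700; weights = 0.3256, 0.3297, 0.2320, 0.1127.
The Central Province: 0.3256×6.34 + 0.3297×73.59 + 0.2320×93.36 + 0.1127×5.80 = 48.6413 per 1,000.
The Northern Region: 0.3256×3.49 + 0.3297×53.78 + 0.2320×66.43 + 0.1127×4.43 = 34.7795 per 1,000.
Difference = 48.6413 − 34.7795 = 13.8618.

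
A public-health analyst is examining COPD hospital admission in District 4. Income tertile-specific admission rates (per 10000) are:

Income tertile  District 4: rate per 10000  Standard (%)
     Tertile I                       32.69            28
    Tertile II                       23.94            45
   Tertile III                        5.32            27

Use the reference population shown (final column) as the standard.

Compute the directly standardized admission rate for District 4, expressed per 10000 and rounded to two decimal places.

Standard weights: 0.28, 0.45, 0.27.
Standardized rate: 0.2800×32.69 + 0.4500×23.94 + 0.2700×5.32 = 21.3626 per 10000.

21.36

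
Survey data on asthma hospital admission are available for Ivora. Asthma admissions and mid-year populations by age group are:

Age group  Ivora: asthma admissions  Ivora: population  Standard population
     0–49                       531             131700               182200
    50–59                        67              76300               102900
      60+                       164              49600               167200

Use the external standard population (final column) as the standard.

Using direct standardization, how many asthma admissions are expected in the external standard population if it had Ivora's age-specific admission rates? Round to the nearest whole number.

1378

Age-specific rates per 10000 for Ivora: 40.32, 8.78, 33.06.
Expected asthma admissions = Σ (standard pop × age-specific rate ÷ 10000)
= 182200×40.32/10000 + 102900×8.78/10000 + 167200×33.06/10000
= 734.61 + 90.36 + 552.84 = 1377.81.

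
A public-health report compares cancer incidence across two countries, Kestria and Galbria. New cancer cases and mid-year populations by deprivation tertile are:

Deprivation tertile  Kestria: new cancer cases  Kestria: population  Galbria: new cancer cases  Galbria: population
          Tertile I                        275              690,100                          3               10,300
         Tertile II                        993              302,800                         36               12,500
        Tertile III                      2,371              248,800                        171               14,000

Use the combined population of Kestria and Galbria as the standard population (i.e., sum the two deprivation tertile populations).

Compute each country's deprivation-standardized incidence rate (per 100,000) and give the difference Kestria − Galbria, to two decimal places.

Deprivation-specific rates per 100,000 for Kestria: 39.85, 327.94, 952.97.
For Galbria: 29.13, 288.00, 1221.43.
Combined standard total = 1,278,500; weights = 0.5478, 0.2466, 0.2056.
Kestria: 0.5478×39.85 + 0.2466×327.94 + 0.2056×952.97 = 298.5931 per 100,000.
Galbria: 0.5478×29.13 + 0.2466×288.00 + 0.2056×1221.43 = 338.0507 per 100,000.
Difference = 298.5931 − 338.0507 = -39.4576.

-39.46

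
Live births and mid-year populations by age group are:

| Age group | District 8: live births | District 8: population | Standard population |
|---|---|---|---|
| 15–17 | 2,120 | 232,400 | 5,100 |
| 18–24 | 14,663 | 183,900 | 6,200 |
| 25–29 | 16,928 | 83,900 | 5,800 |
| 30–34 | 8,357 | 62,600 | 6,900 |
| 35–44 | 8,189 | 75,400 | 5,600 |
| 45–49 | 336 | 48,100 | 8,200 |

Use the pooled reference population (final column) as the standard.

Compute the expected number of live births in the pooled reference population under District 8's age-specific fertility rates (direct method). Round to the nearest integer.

3298

Age-specific rates per 1,000 for District 8: 9.122, 79.734, 201.764, 133.498, 108.607, 6.985.
Expected live births = Σ (standard pop × age-specific rate ÷ 1,000)
= 5,100×9.122/1,000 + 6,200×79.734/1,000 + 5,800×201.764/1,000 + 6,900×133.498/1,000 + 5,600×108.607/1,000 + 8,200×6.985/1,000
= 46.52 + 494.35 + 1170.23 + 921.14 + 608.20 + 57.28 = 3297.72.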